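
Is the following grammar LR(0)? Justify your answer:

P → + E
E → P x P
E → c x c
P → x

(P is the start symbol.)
A grammar is LR(0) if no state in the canonical LR(0) collection has:
  - both a shift item (dot before a terminal) and a complete item (shift-reduce conflict), or
  - two or more complete items (reduce-reduce conflict; the accept item [P' → P .] counts as a complete item here).

Augment with P' → P and build the canonical LR(0) collection (I0 = CLOSURE({[P' → . P]}), then GOTO on every symbol after a dot until no new states appear). It has 11 states:
  I0: { [P → . + E], [P → . x], [P' → . P] }  — shift
  I1: { [E → . P x P], [E → . c x c], [P → + . E], [P → . + E], [P → . x] }  — shift
  I2: { [P' → P .] }  — accept
  I3: { [P → x .] }  — reduce
  I4: { [P → + E .] }  — reduce
  I5: { [E → P . x P] }  — shift
  I6: { [E → c . x c] }  — shift
  I7: { [E → c x . c] }  — shift
  I8: { [E → c x c .] }  — reduce
  I9: { [E → P x . P], [P → . + E], [P → . x] }  — shift
  I10: { [E → P x P .] }  — reduce

Every state is either a pure shift/goto state or contains exactly one complete item and nothing to shift — no conflicts. The grammar is LR(0).

Answer: Yes, the grammar is LR(0)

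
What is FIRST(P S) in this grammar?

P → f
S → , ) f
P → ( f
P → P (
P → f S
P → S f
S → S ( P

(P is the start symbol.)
FIRST sets of the non-terminals involved (from the grammar, by fixed-point iteration):
  FIRST(P) = { '(', ',', 'f' }

To compute FIRST(P S), process the symbols left to right:
Symbol P is a non-terminal. Add FIRST(P) \ {ε} = { '(', ',', 'f' }
P is not nullable (ε ∉ FIRST(P)), so stop here.
FIRST(P S) = { '(', ',', 'f' }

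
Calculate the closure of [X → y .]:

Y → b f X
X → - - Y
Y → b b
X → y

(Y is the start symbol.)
To compute CLOSURE, for each item [A → α.Bβ] where B is a non-terminal, add [B → .γ] for all productions B → γ; repeat for the newly added items until nothing changes.

Start with: [X → y .]
The dot is at the end, so nothing is added.

CLOSURE = { [X → y .] }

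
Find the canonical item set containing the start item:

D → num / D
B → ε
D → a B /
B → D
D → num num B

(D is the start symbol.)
First, augment the grammar with D' → D
I₀ = CLOSURE({ [D' → . D] }):
  [D' → . D] has the dot before D: add [D → . num / D], [D → . a B /], [D → . num num B]
No further items can be added.

I₀ = { [D → . a B /], [D → . num / D], [D → . num num B], [D' → . D] }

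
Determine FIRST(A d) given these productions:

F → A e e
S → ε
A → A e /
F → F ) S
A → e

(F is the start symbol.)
{ 'e' }

FIRST sets of the non-terminals involved (from the grammar, by fixed-point iteration):
  FIRST(A) = { 'e' }

To compute FIRST(A d), process the symbols left to right:
Symbol A is a non-terminal. Add FIRST(A) \ {ε} = { 'e' }
A is not nullable (ε ∉ FIRST(A)), so stop here.
FIRST(A d) = { 'e' }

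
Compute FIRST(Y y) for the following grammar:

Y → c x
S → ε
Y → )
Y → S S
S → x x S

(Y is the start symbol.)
{ ')', 'c', 'x', 'y' }

FIRST sets of the non-terminals involved (from the grammar, by fixed-point iteration):
  FIRST(Y) = { ')', 'c', 'x', ε }

To compute FIRST(Y y), process the symbols left to right:
Symbol Y is a non-terminal. Add FIRST(Y) \ {ε} = { ')', 'c', 'x' }
Y is nullable (ε ∈ FIRST(Y)), continue to the next symbol.
Symbol y is a terminal. Add 'y' and stop.
FIRST(Y y) = { ')', 'c', 'x', 'y' }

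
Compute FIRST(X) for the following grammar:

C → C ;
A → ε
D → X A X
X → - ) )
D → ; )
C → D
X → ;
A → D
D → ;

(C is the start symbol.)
{ '-', ';' }

To compute FIRST(X), examine every production with X on the left-hand side, reading each right-hand side left to right until a non-nullable symbol is reached.

From X → - ) ):
  - '-' is a terminal: add '-' and stop
From X → ;:
  - ';' is a terminal: add ';' and stop

Collecting: FIRST(X) = { '-', ';' }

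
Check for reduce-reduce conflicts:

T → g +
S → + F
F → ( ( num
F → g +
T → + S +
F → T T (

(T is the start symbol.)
Yes — I12: [F → g + .] vs [T → g + .]

A reduce-reduce conflict occurs when an LR(0) state has two complete items [A → α .] and [B → β .] — both call for a reduction, and with no lookahead the parser cannot choose between them.

Augment with T' → T and build the canonical LR(0) collection (I0 = CLOSURE({[T' → . T]}), then GOTO on every symbol after a dot until no new states appear). It has 17 states:
  I0: { [T → . + S +], [T → . g +], [T' → . T] }  — shift
  I1: { [S → . + F], [T → + . S +] }  — shift
  I2: { [T' → T .] }  — accept
  I3: { [T → g . +] }  — shift
  I4: { [T → g + .] }  — reduce
  I5: { [F → . ( ( num], [F → . T T (], [F → . g +], [S → + . F], [T → . + S +], [T → . g +] }  — shift
  I6: { [T → + S . +] }  — shift
  I7: { [T → + S + .] }  — reduce
  I8: { [F → ( . ( num] }  — shift
  I9: { [S → + F .] }  — reduce
  I10: { [F → T . T (], [T → . + S +], [T → . g +] }  — shift
  I11: { [F → g . +], [T → g . +] }  — shift
  I12: { [F → g + .], [T → g + .] }  — 2 reduces
  I13: { [F → T T . (] }  — shift
  I14: { [F → T T ( .] }  — reduce
  I15: { [F → ( ( . num] }  — shift
  I16: { [F → ( ( num .] }  — reduce

I12 contains complete items [F → g + .], [T → g + .] — reduce-reduce conflict.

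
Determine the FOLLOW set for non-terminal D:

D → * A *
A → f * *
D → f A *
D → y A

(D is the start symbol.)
{ $ }

D is the start symbol, so $ ∈ FOLLOW(D).
D does not occur on any right-hand side.

Taking the union: FOLLOW(D) = { $ }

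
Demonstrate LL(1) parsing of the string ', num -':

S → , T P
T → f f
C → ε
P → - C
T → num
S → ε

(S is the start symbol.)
Stack is shown with the top on the left.

Stack    Input      Action
--------------------------
S $      , num - $  output S → , T P
, T P $  , num - $  match ','
T P $    num - $    output T → num
num P $  num - $    match 'num'
P $      - $        output P → - C
- C $    - $        match '-'
C $      $          output C → ε
$        $          accept

The string is accepted.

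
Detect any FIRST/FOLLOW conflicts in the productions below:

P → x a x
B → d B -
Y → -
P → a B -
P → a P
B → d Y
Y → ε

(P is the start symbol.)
A FIRST/FOLLOW conflict occurs when a non-terminal N has a nullable alternative N → β (β ⇒* ε) and another alternative N → α with FIRST(α) ∩ FOLLOW(N) ≠ ∅: on such a lookahead the parser cannot decide between expanding α and letting N vanish via β.

Nullable non-terminals: Y.

Y: nullable alternative(s) Y → ε; FOLLOW(Y) = { '-' }
  Y → -: FIRST \ {ε} = { '-' } — overlaps FOLLOW(Y) on { '-' }: CONFLICT
  Y → ε: FIRST \ {ε} = { } — this is the only nullable alternative, skip

B, P have no nullable alternative, so no FIRST/FOLLOW check is needed there.

So the grammar has 1 FIRST/FOLLOW conflict (marked CONFLICT above).

Answer: Yes. Y → '-' with FOLLOW(Y) on { '-' }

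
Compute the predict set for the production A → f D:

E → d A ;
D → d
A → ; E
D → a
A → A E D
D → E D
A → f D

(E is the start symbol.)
{ 'f' }

PREDICT(A → f D) = (FIRST(RHS) \ {ε}) ∪ (FOLLOW(A) if ε ∈ FIRST(RHS), i.e. RHS ⇒* ε)
FIRST(f D) = { 'f' }
ε ∉ FIRST(f D), so FOLLOW(A) is not added.
PREDICT(A → f D) = { 'f' }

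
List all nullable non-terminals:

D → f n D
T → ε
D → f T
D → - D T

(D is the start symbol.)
{ 'T' }

A non-terminal is nullable if it can derive ε (the empty string): either it has an ε-production, or it has a production whose right-hand side consists entirely of nullable non-terminals.

ε-productions: T → ε
So T is immediately nullable.
No further non-terminal can be added: every production for the remaining non-terminals contains a terminal or a non-nullable non-terminal.
Nullable = { 'T' }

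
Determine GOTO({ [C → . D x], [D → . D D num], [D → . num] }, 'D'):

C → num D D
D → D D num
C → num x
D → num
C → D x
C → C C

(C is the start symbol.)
GOTO(I, 'D') = CLOSURE({ [A → αX.β] : [A → α.Xβ] ∈ I, X = 'D' })

Items with dot before 'D', with the dot advanced:
  [C → . D x] → [C → D . x]
  [D → . D D num] → [D → D . D num]
Closure of the advanced items:
  [D → D . D num] has the dot before D: add [D → . D D num], [D → . num]

GOTO = { [C → D . x], [D → . D D num], [D → . num], [D → D . D num] }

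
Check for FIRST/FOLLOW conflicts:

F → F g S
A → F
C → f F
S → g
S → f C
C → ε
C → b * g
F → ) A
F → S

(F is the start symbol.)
A FIRST/FOLLOW conflict occurs when a non-terminal N has a nullable alternative N → β (β ⇒* ε) and another alternative N → α with FIRST(α) ∩ FOLLOW(N) ≠ ∅: on such a lookahead the parser cannot decide between expanding α and letting N vanish via β.

Nullable non-terminals: C.

C: nullable alternative(s) C → ε; FOLLOW(C) = { $, 'g' }
  C → f F: FIRST \ {ε} = { 'f' } — disjoint from FOLLOW(C)
  C → ε: FIRST \ {ε} = { } — this is the only nullable alternative, skip
  C → b * g: FIRST \ {ε} = { 'b' } — disjoint from FOLLOW(C)

A, F, S have no nullable alternative, so no FIRST/FOLLOW check is needed there.

No FIRST/FOLLOW conflicts found.

Answer: No FIRST/FOLLOW conflicts.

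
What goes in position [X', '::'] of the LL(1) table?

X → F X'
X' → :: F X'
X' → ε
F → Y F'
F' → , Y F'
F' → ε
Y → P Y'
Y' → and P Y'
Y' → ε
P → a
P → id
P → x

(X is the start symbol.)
X' → :: F X'

To find M[X', '::'], we find productions for X' where '::' is in the predict set (PREDICT(N → α) = (FIRST(α) \ {ε}) ∪ (FOLLOW(N) if α ⇒* ε)).

Relevant sets:
  FOLLOW(X') = { $ }

X' → :: F X': PREDICT = { '::' }
  '::' is in predict set, so this production goes in M[X', '::']
X' → ε: PREDICT = { $ }

M[X', '::'] = X' → :: F X'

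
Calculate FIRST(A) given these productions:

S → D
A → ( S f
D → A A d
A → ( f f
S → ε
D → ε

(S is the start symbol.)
To compute FIRST(A), examine every production with A on the left-hand side, reading each right-hand side left to right until a non-nullable symbol is reached.

From A → ( S f:
  - '(' is a terminal: add '(' and stop
From A → ( f f:
  - '(' is a terminal: add '(' and stop

Collecting: FIRST(A) = { '(' }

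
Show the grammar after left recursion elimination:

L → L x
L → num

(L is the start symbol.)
L → num L'
L' → x L'
L' → ε

L is directly left-recursive. The standard transformation for
  A → A α₁ | ... | A α_m | β₁ | ... | β_n
is
  A  → β₁ A' | ... | β_n A'
  A' → α₁ A' | ... | α_m A' | ε

L → num becomes L → num L'
L → L x becomes L' → x L'
Add L' → ε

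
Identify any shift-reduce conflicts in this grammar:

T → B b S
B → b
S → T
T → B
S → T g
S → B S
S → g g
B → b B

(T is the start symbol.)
A shift-reduce conflict occurs when an LR(0) state has both:
  - a complete (reduce) item [A → α .] (dot at the end), and
  - a shift item [B → β . c γ] (dot before a terminal).

Augment with T' → T and build the canonical LR(0) collection (I0 = CLOSURE({[T' → . T]}), then GOTO on every symbol after a dot until no new states appear). It has 15 states:
  I0: { [B → . b B], [B → . b], [T → . B b S], [T → . B], [T' → . T] }  — shift
  I1: { [T → B . b S], [T → B .] }  — shift, reduce
  I2: { [T' → T .] }  — accept
  I3: { [B → . b B], [B → . b], [B → b . B], [B → b .] }  — shift, reduce
  I4: { [B → b B .] }  — reduce
  I5: { [B → . b B], [B → . b], [S → . B S], [S → . T g], [S → . T], [S → . g g], [T → . B b S], [T → . B], [T → B b . S] }  — shift
  I6: { [B → . b B], [B → . b], [S → . B S], [S → . T g], [S → . T], [S → . g g], [S → B . S], [T → . B b S], [T → . B], [T → B . b S], [T → B .] }  — shift, reduce
  I7: { [T → B b S .] }  — reduce
  I8: { [S → T . g], [S → T .] }  — shift, reduce
  I9: { [S → g . g] }  — shift
  I10: { [S → g g .] }  — reduce
  I11: { [S → T g .] }  — reduce
  I12: { [S → B S .] }  — reduce
  I13: { [B → . b B], [B → . b], [B → b . B], [B → b .], [S → . B S], [S → . T g], [S → . T], [S → . g g], [T → . B b S], [T → . B], [T → B b . S] }  — shift, reduce
  I14: { [B → . b B], [B → . b], [B → b B .], [S → . B S], [S → . T g], [S → . T], [S → . g g], [S → B . S], [T → . B b S], [T → . B], [T → B . b S], [T → B .] }  — shift, 2 reduces

I1 contains reduce item [T → B .] and shift item [T → B . b S] — shift-reduce conflict.
I3 contains reduce item [B → b .] and shift items [B → . b], [B → . b B] — shift-reduce conflict.
I6 contains reduce item [T → B .] and shift items [B → . b], [B → . b B], [S → . g g], [T → B . b S] — shift-reduce conflict.
I8 contains reduce item [S → T .] and shift item [S → T . g] — shift-reduce conflict.
I13 contains reduce item [B → b .] and shift items [B → . b], [B → . b B], [S → . g g] — shift-reduce conflict.
I14 contains reduce items [B → b B .], [T → B .] and shift items [B → . b], [B → . b B], [S → . g g], [T → B . b S] — shift-reduce conflict.

Answer: Yes — I1: [T → B .] vs [T → B . b S]; I3: [B → b .] vs [B → . b]; I6: [T → B .] vs [B → . b]; I8: [S → T .] vs [S → T . g]; I13: [B → b .] vs [B → . b]; I14: [B → b B .] vs [B → . b]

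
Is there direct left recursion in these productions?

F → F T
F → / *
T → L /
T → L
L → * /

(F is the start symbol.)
Direct left recursion occurs when N → N α for some non-terminal N (the right-hand side begins with the left-hand side itself).

F → F T: LEFT RECURSIVE (starts with F)
F → / *: starts with '/'
T → L /: starts with L
T → L: starts with L
L → * /: starts with '*'

The grammar has direct left recursion on: F.

Answer: Yes, F is left-recursive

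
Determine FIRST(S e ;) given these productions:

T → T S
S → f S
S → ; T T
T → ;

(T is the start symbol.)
{ ';', 'f' }

FIRST sets of the non-terminals involved (from the grammar, by fixed-point iteration):
  FIRST(S) = { ';', 'f' }

To compute FIRST(S e ;), process the symbols left to right:
Symbol S is a non-terminal. Add FIRST(S) \ {ε} = { ';', 'f' }
S is not nullable (ε ∉ FIRST(S)), so stop here.
FIRST(S e ;) = { ';', 'f' }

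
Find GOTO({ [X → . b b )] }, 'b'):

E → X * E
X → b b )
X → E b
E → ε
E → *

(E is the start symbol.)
GOTO(I, 'b') = CLOSURE({ [A → αX.β] : [A → α.Xβ] ∈ I, X = 'b' })

Items with dot before 'b', with the dot advanced:
  [X → . b b )] → [X → b . b )]
Closure adds nothing (no advanced item has the dot before a non-terminal).

GOTO = { [X → b . b )] }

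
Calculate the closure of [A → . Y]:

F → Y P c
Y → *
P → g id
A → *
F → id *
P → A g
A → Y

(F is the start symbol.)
{ [A → . Y], [Y → . *] }

Start with: [A → . Y]
  [A → . Y] has the dot before Y: add [Y → . *]
No further items can be added.

CLOSURE = { [A → . Y], [Y → . *] }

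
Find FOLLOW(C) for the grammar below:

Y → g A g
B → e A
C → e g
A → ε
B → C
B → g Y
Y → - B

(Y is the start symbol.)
{ $ }

To compute FOLLOW(C), find every occurrence of C on a right-hand side N → α C β: add FIRST(β) \ {ε}, and if β is empty or nullable also add FOLLOW(N). Iterate to a fixed point.

In B → C: C is at the end, add FOLLOW(B)

The FOLLOW sets referred to above (computed the same way, to a fixed point):
  FOLLOW(B) = { $ }

Taking the union: FOLLOW(C) = { $ }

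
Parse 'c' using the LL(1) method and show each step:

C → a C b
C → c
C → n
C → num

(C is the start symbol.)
LL(1) parsing maintains a stack (initially the start symbol over $) and the input. At each step: if the stack top is a terminal, match it against the current input token; if it is a non-terminal N, replace it with the RHS of M[N, lookahead] (the unique production whose predict set contains the lookahead).

Stack is shown with the top on the left.

Stack  Input  Action
--------------------
C $    c $    output C → c
c $    c $    match 'c'
$      $      accept

The string is accepted.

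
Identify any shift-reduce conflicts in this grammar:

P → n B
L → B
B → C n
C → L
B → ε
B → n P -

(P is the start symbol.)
A shift-reduce conflict occurs when an LR(0) state has both:
  - a complete (reduce) item [A → α .] (dot at the end), and
  - a shift item [B → β . c γ] (dot before a terminal).

Augment with P' → P and build the canonical LR(0) collection (I0 = CLOSURE({[P' → . P]}), then GOTO on every symbol after a dot until no new states appear). It has 10 states:
  I0: { [P → . n B], [P' → . P] }  — shift
  I1: { [P' → P .] }  — accept
  I2: { [B → . C n], [B → . n P -], [B → .], [C → . L], [L → . B], [P → n . B] }  — shift, reduce
  I3: { [L → B .], [P → n B .] }  — 2 reduces
  I4: { [B → C . n] }  — shift
  I5: { [C → L .] }  — reduce
  I6: { [B → n . P -], [P → . n B] }  — shift
  I7: { [B → n P . -] }  — shift
  I8: { [B → n P - .] }  — reduce
  I9: { [B → C n .] }  — reduce

I2 contains reduce item [B → .] and shift item [B → . n P -] — shift-reduce conflict.

Answer: Yes — I2: [B → .] vs [B → . n P -]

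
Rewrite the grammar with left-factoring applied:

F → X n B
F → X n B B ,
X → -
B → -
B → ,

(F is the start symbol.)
F → X n B F'
F' → ε
F' → B ,
X → -
B → -
B → ,

Left-factoring transforms A → αβ₁ | αβ₂ into A → αA' and A' → β₁ | β₂
(α is the longest common prefix among the alternatives). Repeat until
no nonterminal has two alternatives with a common prefix.

Round 1: F has alternatives sharing prefix 'X n B'. Introduce F': F → X n B F'
  Add: F' → ε
  Add: F' → B ,

No remaining common prefixes — done.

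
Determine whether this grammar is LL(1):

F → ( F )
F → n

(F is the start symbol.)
A grammar is LL(1) if for each non-terminal N with multiple productions, the predict sets of those productions are pairwise disjoint, where PREDICT(N → α) = (FIRST(α) \ {ε}) ∪ (FOLLOW(N) if α ⇒* ε).

For F:
  PREDICT(F → '(' F ')') = { '(' }
  PREDICT(F → n) = { 'n' }

All predict sets are disjoint. The grammar IS LL(1).

Answer: Yes, the grammar is LL(1).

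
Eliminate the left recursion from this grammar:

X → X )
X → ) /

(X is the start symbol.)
X → ) / X'
X' → ) X'
X' → ε

X is directly left-recursive. The standard transformation for
  A → A α₁ | ... | A α_m | β₁ | ... | β_n
is
  A  → β₁ A' | ... | β_n A'
  A' → α₁ A' | ... | α_m A' | ε

X → ) / becomes X → ) / X'
X → X ) becomes X' → ) X'
Add X' → ε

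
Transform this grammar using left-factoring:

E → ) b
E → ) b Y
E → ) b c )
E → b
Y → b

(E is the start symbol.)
Left-factoring transforms A → αβ₁ | αβ₂ into A → αA' and A' → β₁ | β₂
(α is the longest common prefix among the alternatives). Repeat until
no nonterminal has two alternatives with a common prefix.

Round 1: E has alternatives sharing prefix ') b'. Introduce E': E → ) b E'
  Add: E' → ε
  Add: E' → Y
  Add: E' → c )

No remaining common prefixes — done.

Resulting grammar:
E → ) b E'
E' → ε
E' → Y
E' → c )
E → b
Y → b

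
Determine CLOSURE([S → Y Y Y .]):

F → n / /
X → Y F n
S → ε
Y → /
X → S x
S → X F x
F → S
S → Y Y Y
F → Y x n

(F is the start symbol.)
{ [S → Y Y Y .] }

Start with: [S → Y Y Y .]
The dot is at the end, so nothing is added.

CLOSURE = { [S → Y Y Y .] }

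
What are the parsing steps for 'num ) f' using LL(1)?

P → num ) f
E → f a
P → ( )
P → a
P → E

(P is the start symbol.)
LL(1) parsing maintains a stack (initially the start symbol over $) and the input. At each step: if the stack top is a terminal, match it against the current input token; if it is a non-terminal N, replace it with the RHS of M[N, lookahead] (the unique production whose predict set contains the lookahead).

Stack is shown with the top on the left.

Stack      Input      Action
----------------------------
P $        num ) f $  output P → num ) f
num ) f $  num ) f $  match 'num'
) f $      ) f $      match ')'
f $        f $        match 'f'
$          $          accept

The string is accepted.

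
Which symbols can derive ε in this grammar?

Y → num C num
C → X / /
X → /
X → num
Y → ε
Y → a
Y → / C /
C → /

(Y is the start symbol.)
{ 'Y' }

A non-terminal is nullable if it can derive ε (the empty string): either it has an ε-production, or it has a production whose right-hand side consists entirely of nullable non-terminals.

ε-productions: Y → ε
So Y is immediately nullable.
No further non-terminal can be added: every production for the remaining non-terminals contains a terminal or a non-nullable non-terminal.
Nullable = { 'Y' }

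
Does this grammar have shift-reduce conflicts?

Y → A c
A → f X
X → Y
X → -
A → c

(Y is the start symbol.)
A shift-reduce conflict occurs when an LR(0) state has both:
  - a complete (reduce) item [A → α .] (dot at the end), and
  - a shift item [B → β . c γ] (dot before a terminal).

Augment with Y' → Y and build the canonical LR(0) collection (I0 = CLOSURE({[Y' → . Y]}), then GOTO on every symbol after a dot until no new states appear). It has 9 states:
  I0: { [A → . c], [A → . f X], [Y → . A c], [Y' → . Y] }  — shift
  I1: { [Y → A . c] }  — shift
  I2: { [Y' → Y .] }  — accept
  I3: { [A → c .] }  — reduce
  I4: { [A → . c], [A → . f X], [A → f . X], [X → . -], [X → . Y], [Y → . A c] }  — shift
  I5: { [X → - .] }  — reduce
  I6: { [A → f X .] }  — reduce
  I7: { [X → Y .] }  — reduce
  I8: { [Y → A c .] }  — reduce

No state contains both a complete item and a shift item.

Answer: No shift-reduce conflicts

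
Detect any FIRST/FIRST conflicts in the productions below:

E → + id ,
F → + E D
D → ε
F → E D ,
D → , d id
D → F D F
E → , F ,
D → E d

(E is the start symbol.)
A FIRST/FIRST conflict occurs when two productions N → α and N → β for the same non-terminal have FIRST(α) ∩ FIRST(β) ≠ ∅ (with ε ∈ FIRST of a nullable right-hand side, so two nullable alternatives also conflict).

FIRST sets of the non-terminals at (or reachable through a nullable prefix from) the front of some alternative:
  FIRST(E) = { '+', ',' }
  FIRST(F) = { '+', ',' }

Productions for E:
  E → + id ,: FIRST = { '+' }
  E → , F ,: FIRST = { ',' }
Productions for F:
  F → + E D: FIRST = { '+' }
  F → E D ,: FIRST = { '+', ',' }
Productions for D:
  D → ε: FIRST = { ε }
  D → , d id: FIRST = { ',' }
  D → F D F: FIRST = { '+', ',' }
  D → E d: FIRST = { '+', ',' }

Conflict for F: F → + E D and F → E D ,
  Overlap: { '+' }
Conflict for D: D → , d id and D → F D F
  Overlap: { ',' }
Conflict for D: D → , d id and D → E d
  Overlap: { ',' }
Conflict for D: D → F D F and D → E d
  Overlap: { '+', ',' }

Answer: Yes. F → '+' E D / F → E D ',' on { '+' }; D → ',' d id / D → F D F on { ',' }; D → ',' d id / D → E d on { ',' }; D → F D F / D → E d on { '+', ',' }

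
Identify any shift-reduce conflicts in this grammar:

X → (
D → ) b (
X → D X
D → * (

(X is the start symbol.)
A shift-reduce conflict occurs when an LR(0) state has both:
  - a complete (reduce) item [A → α .] (dot at the end), and
  - a shift item [B → β . c γ] (dot before a terminal).

Augment with X' → X and build the canonical LR(0) collection (I0 = CLOSURE({[X' → . X]}), then GOTO on every symbol after a dot until no new states appear). It has 10 states:
  I0: { [D → . ) b (], [D → . * (], [X → . (], [X → . D X], [X' → . X] }  — shift
  I1: { [X → ( .] }  — reduce
  I2: { [D → ) . b (] }  — shift
  I3: { [D → * . (] }  — shift
  I4: { [D → . ) b (], [D → . * (], [X → . (], [X → . D X], [X → D . X] }  — shift
  I5: { [X' → X .] }  — accept
  I6: { [X → D X .] }  — reduce
  I7: { [D → * ( .] }  — reduce
  I8: { [D → ) b . (] }  — shift
  I9: { [D → ) b ( .] }  — reduce

No state contains both a complete item and a shift item.

Answer: No shift-reduce conflicts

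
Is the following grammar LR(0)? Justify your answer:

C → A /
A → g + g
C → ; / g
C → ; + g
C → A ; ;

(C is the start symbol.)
Yes, the grammar is LR(0)

A grammar is LR(0) if no state in the canonical LR(0) collection has:
  - both a shift item (dot before a terminal) and a complete item (shift-reduce conflict), or
  - two or more complete items (reduce-reduce conflict; the accept item [C' → C .] counts as a complete item here).

Augment with C' → C and build the canonical LR(0) collection (I0 = CLOSURE({[C' → . C]}), then GOTO on every symbol after a dot until no new states appear). It has 14 states:
  I0: { [A → . g + g], [C → . ; + g], [C → . ; / g], [C → . A /], [C → . A ; ;], [C' → . C] }  — shift
  I1: { [C → ; . + g], [C → ; . / g] }  — shift
  I2: { [C → A . /], [C → A . ; ;] }  — shift
  I3: { [C' → C .] }  — accept
  I4: { [A → g . + g] }  — shift
  I5: { [A → g + . g] }  — shift
  I6: { [A → g + g .] }  — reduce
  I7: { [C → A / .] }  — reduce
  I8: { [C → A ; . ;] }  — shift
  I9: { [C → A ; ; .] }  — reduce
  I10: { [C → ; + . g] }  — shift
  I11: { [C → ; / . g] }  — shift
  I12: { [C → ; / g .] }  — reduce
  I13: { [C → ; + g .] }  — reduce

Every state is either a pure shift/goto state or contains exactly one complete item and nothing to shift — no conflicts. The grammar is LR(0).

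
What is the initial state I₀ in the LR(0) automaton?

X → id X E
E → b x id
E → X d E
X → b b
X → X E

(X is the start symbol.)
First, augment the grammar with X' → X
I₀ = CLOSURE({ [X' → . X] }):
  [X' → . X] has the dot before X: add [X → . id X E], [X → . b b], [X → . X E]
No further items can be added.

I₀ = { [X → . X E], [X → . b b], [X → . id X E], [X' → . X] }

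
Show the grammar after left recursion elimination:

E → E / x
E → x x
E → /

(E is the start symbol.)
E → x x E'
E → / E'
E' → / x E'
E' → ε

E is directly left-recursive. The standard transformation for
  A → A α₁ | ... | A α_m | β₁ | ... | β_n
is
  A  → β₁ A' | ... | β_n A'
  A' → α₁ A' | ... | α_m A' | ε

E → x x becomes E → x x E'
E → / becomes E → / E'
E → E / x becomes E' → / x E'
Add E' → ε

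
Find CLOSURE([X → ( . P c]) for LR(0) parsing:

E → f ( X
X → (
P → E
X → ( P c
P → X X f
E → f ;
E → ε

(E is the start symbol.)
{ [E → . f ( X], [E → . f ;], [E → .], [P → . E], [P → . X X f], [X → ( . P c], [X → . ( P c], [X → . (] }

To compute CLOSURE, for each item [A → α.Bβ] where B is a non-terminal, add [B → .γ] for all productions B → γ; repeat for the newly added items until nothing changes.

Start with: [X → ( . P c]
  [X → ( . P c] has the dot before P: add [P → . E], [P → . X X f]
  [P → . E] has the dot before E: add [E → . f ( X], [E → . f ;], [E → .]
  [P → . X X f] has the dot before X: add [X → . (], [X → . ( P c]
No further items can be added.

CLOSURE = { [E → . f ( X], [E → . f ;], [E → .], [P → . E], [P → . X X f], [X → ( . P c], [X → . ( P c], [X → . (] }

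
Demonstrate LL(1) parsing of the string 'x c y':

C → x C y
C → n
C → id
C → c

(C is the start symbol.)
Stack is shown with the top on the left.

Stack    Input    Action
------------------------
C $      x c y $  output C → x C y
x C y $  x c y $  match 'x'
C y $    c y $    output C → c
c y $    c y $    match 'c'
y $      y $      match 'y'
$        $        accept

The string is accepted.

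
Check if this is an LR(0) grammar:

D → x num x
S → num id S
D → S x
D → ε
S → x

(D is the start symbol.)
A grammar is LR(0) if no state in the canonical LR(0) collection has:
  - both a shift item (dot before a terminal) and a complete item (shift-reduce conflict), or
  - two or more complete items (reduce-reduce conflict; the accept item [D' → D .] counts as a complete item here).

Augment with D' → D and build the canonical LR(0) collection (I0 = CLOSURE({[D' → . D]}), then GOTO on every symbol after a dot until no new states appear). It has 11 states:
  I0: { [D → . S x], [D → . x num x], [D → .], [D' → . D], [S → . num id S], [S → . x] }  — shift, reduce
  I1: { [D' → D .] }  — accept
  I2: { [D → S . x] }  — shift
  I3: { [S → num . id S] }  — shift
  I4: { [D → x . num x], [S → x .] }  — shift, reduce
  I5: { [D → x num . x] }  — shift
  I6: { [D → x num x .] }  — reduce
  I7: { [S → . num id S], [S → . x], [S → num id . S] }  — shift
  I8: { [S → num id S .] }  — reduce
  I9: { [S → x .] }  — reduce
  I10: { [D → S x .] }  — reduce

Conflict in state I0:
  Shift-reduce conflict between [D → .] and [D → . x num x]
So the grammar is NOT LR(0).

Answer: No. Shift-reduce conflict between [D → .] and [D → . x num x]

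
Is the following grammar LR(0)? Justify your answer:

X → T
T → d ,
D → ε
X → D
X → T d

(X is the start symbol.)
No. Shift-reduce conflict between [D → .] and [T → . d ,]

Augment with X' → X and build the canonical LR(0) collection (I0 = CLOSURE({[X' → . X]}), then GOTO on every symbol after a dot until no new states appear). It has 7 states:
  I0: { [D → .], [T → . d ,], [X → . D], [X → . T d], [X → . T], [X' → . X] }  — shift, reduce
  I1: { [X → D .] }  — reduce
  I2: { [X → T . d], [X → T .] }  — shift, reduce
  I3: { [X' → X .] }  — accept
  I4: { [T → d . ,] }  — shift
  I5: { [T → d , .] }  — reduce
  I6: { [X → T d .] }  — reduce

Conflict in state I0:
  Shift-reduce conflict between [D → .] and [T → . d ,]
So the grammar is NOT LR(0).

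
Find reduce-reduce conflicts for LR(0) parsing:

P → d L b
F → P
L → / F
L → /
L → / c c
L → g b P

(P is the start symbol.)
A reduce-reduce conflict occurs when an LR(0) state has two complete items [A → α .] and [B → β .] — both call for a reduction, and with no lookahead the parser cannot choose between them.

Augment with P' → P and build the canonical LR(0) collection (I0 = CLOSURE({[P' → . P]}), then GOTO on every symbol after a dot until no new states appear). It has 13 states:
  I0: { [P → . d L b], [P' → . P] }  — shift
  I1: { [P' → P .] }  — accept
  I2: { [L → . / F], [L → . / c c], [L → . /], [L → . g b P], [P → d . L b] }  — shift
  I3: { [F → . P], [L → / . F], [L → / . c c], [L → / .], [P → . d L b] }  — shift, reduce
  I4: { [P → d L . b] }  — shift
  I5: { [L → g . b P] }  — shift
  I6: { [L → g b . P], [P → . d L b] }  — shift
  I7: { [L → g b P .] }  — reduce
  I8: { [P → d L b .] }  — reduce
  I9: { [L → / F .] }  — reduce
  I10: { [F → P .] }  — reduce
  I11: { [L → / c . c] }  — shift
  I12: { [L → / c c .] }  — reduce

No state contains more than one complete item.

Answer: No reduce-reduce conflicts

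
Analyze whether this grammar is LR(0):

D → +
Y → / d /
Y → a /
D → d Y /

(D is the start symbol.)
A grammar is LR(0) if no state in the canonical LR(0) collection has:
  - both a shift item (dot before a terminal) and a complete item (shift-reduce conflict), or
  - two or more complete items (reduce-reduce conflict; the accept item [D' → D .] counts as a complete item here).

Augment with D' → D and build the canonical LR(0) collection (I0 = CLOSURE({[D' → . D]}), then GOTO on every symbol after a dot until no new states appear). It has 11 states:
  I0: { [D → . +], [D → . d Y /], [D' → . D] }  — shift
  I1: { [D → + .] }  — reduce
  I2: { [D' → D .] }  — accept
  I3: { [D → d . Y /], [Y → . / d /], [Y → . a /] }  — shift
  I4: { [Y → / . d /] }  — shift
  I5: { [D → d Y . /] }  — shift
  I6: { [Y → a . /] }  — shift
  I7: { [Y → a / .] }  — reduce
  I8: { [D → d Y / .] }  — reduce
  I9: { [Y → / d . /] }  — shift
  I10: { [Y → / d / .] }  — reduce

Every state is either a pure shift/goto state or contains exactly one complete item and nothing to shift — no conflicts. The grammar is LR(0).

Answer: Yes, the grammar is LR(0)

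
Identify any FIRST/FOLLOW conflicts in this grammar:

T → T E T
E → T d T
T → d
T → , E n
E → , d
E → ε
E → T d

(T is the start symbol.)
Nullable non-terminals: E.
FIRST sets used below: FIRST(T) = { ',', 'd' }

E: nullable alternative(s) E → ε; FOLLOW(E) = { ',', 'd', 'n' }
  E → T d T: FIRST \ {ε} = { ',', 'd' } — overlaps FOLLOW(E) on { ',', 'd' }: CONFLICT
  E → , d: FIRST \ {ε} = { ',' } — overlaps FOLLOW(E) on { ',' }: CONFLICT
  E → ε: FIRST \ {ε} = { } — this is the only nullable alternative, skip
  E → T d: FIRST \ {ε} = { ',', 'd' } — overlaps FOLLOW(E) on { ',', 'd' }: CONFLICT

T has no nullable alternative, so no FIRST/FOLLOW check is needed there.

So the grammar has 3 FIRST/FOLLOW conflicts (marked CONFLICT above).

Answer: Yes. E → T d T with FOLLOW(E) on { ',', 'd' }; E → ',' d with FOLLOW(E) on { ',' }; E → T d with FOLLOW(E) on { ',', 'd' }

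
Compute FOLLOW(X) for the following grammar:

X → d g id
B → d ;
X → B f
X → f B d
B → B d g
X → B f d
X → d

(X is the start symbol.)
{ $ }

X is the start symbol, so $ ∈ FOLLOW(X).
X does not occur on any right-hand side.

Taking the union: FOLLOW(X) = { $ }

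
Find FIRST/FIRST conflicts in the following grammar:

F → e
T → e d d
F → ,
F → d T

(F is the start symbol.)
Productions for F:
  F → e: FIRST = { 'e' }
  F → ,: FIRST = { ',' }
  F → d T: FIRST = { 'd' }
T has only one production, so no FIRST/FIRST conflict is possible there.

All alternatives of each non-terminal have pairwise disjoint FIRST sets.

Answer: No FIRST/FIRST conflicts.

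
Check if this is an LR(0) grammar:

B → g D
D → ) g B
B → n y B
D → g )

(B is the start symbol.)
Augment with B' → B and build the canonical LR(0) collection (I0 = CLOSURE({[B' → . B]}), then GOTO on every symbol after a dot until no new states appear). It has 12 states:
  I0: { [B → . g D], [B → . n y B], [B' → . B] }  — shift
  I1: { [B' → B .] }  — accept
  I2: { [B → g . D], [D → . ) g B], [D → . g )] }  — shift
  I3: { [B → n . y B] }  — shift
  I4: { [B → . g D], [B → . n y B], [B → n y . B] }  — shift
  I5: { [B → n y B .] }  — reduce
  I6: { [D → ) . g B] }  — shift
  I7: { [B → g D .] }  — reduce
  I8: { [D → g . )] }  — shift
  I9: { [D → g ) .] }  — reduce
  I10: { [B → . g D], [B → . n y B], [D → ) g . B] }  — shift
  I11: { [D → ) g B .] }  — reduce

Every state is either a pure shift/goto state or contains exactly one complete item and nothing to shift — no conflicts. The grammar is LR(0).

Answer: Yes, the grammar is LR(0)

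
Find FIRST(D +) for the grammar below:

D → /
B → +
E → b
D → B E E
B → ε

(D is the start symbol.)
{ '+', '/', 'b' }

FIRST sets of the non-terminals involved (from the grammar, by fixed-point iteration):
  FIRST(D) = { '+', '/', 'b' }

To compute FIRST(D +), process the symbols left to right:
Symbol D is a non-terminal. Add FIRST(D) \ {ε} = { '+', '/', 'b' }
D is not nullable (ε ∉ FIRST(D)), so stop here.
FIRST(D +) = { '+', '/', 'b' }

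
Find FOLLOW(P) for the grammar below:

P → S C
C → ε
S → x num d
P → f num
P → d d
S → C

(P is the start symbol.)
{ $ }

To compute FOLLOW(P), find every occurrence of P on a right-hand side N → α P β: add FIRST(β) \ {ε}, and if β is empty or nullable also add FOLLOW(N). Iterate to a fixed point.

P is the start symbol, so $ ∈ FOLLOW(P).
P does not occur on any right-hand side.

Taking the union: FOLLOW(P) = { $ }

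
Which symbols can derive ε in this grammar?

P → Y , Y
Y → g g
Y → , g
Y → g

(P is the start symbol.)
A non-terminal is nullable if it can derive ε (the empty string): either it has an ε-production, or it has a production whose right-hand side consists entirely of nullable non-terminals.

There are no ε-productions, so no non-terminal can derive ε.
No non-terminals are nullable.

Answer: None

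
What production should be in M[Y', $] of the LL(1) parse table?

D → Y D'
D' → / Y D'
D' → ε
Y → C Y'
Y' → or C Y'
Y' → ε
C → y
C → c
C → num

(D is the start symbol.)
To find M[Y', $], we find productions for Y' where $ is in the predict set (PREDICT(N → α) = (FIRST(α) \ {ε}) ∪ (FOLLOW(N) if α ⇒* ε)).

Relevant sets:
  FOLLOW(Y') = { $, '/' }

Y' → or C Y': PREDICT = { 'or' }
Y' → ε: PREDICT = { $, '/' }
  $ is in predict set, so this production goes in M[Y', $]

M[Y', $] = Y' → ε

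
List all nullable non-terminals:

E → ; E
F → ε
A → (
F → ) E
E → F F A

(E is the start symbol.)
{ 'F' }

A non-terminal is nullable if it can derive ε (the empty string): either it has an ε-production, or it has a production whose right-hand side consists entirely of nullable non-terminals.

ε-productions: F → ε
So F is immediately nullable.
No further non-terminal can be added: every production for the remaining non-terminals contains a terminal or a non-nullable non-terminal.
Nullable = { 'F' }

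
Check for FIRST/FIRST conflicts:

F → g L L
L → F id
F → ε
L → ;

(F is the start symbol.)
No FIRST/FIRST conflicts.

A FIRST/FIRST conflict occurs when two productions N → α and N → β for the same non-terminal have FIRST(α) ∩ FIRST(β) ≠ ∅ (with ε ∈ FIRST of a nullable right-hand side, so two nullable alternatives also conflict).

FIRST sets of the non-terminals at (or reachable through a nullable prefix from) the front of some alternative:
  FIRST(F) = { 'g', ε }

Productions for F:
  F → g L L: FIRST = { 'g' }
  F → ε: FIRST = { ε }
Productions for L:
  L → F id: FIRST = { 'g', 'id' }
  L → ;: FIRST = { ';' }

All alternatives of each non-terminal have pairwise disjoint FIRST sets.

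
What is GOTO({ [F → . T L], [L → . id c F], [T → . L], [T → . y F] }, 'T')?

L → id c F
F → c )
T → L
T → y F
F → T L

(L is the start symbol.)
GOTO(I, 'T') = CLOSURE({ [A → αX.β] : [A → α.Xβ] ∈ I, X = 'T' })

Items with dot before 'T', with the dot advanced:
  [F → . T L] → [F → T . L]
Closure of the advanced items:
  [F → T . L] has the dot before L: add [L → . id c F]

GOTO = { [F → T . L], [L → . id c F] }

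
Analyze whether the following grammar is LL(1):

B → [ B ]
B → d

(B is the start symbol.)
For B:
  PREDICT(B → '[' B ']') = { '[' }
  PREDICT(B → d) = { 'd' }

All predict sets are disjoint. The grammar IS LL(1).

Answer: Yes, the grammar is LL(1).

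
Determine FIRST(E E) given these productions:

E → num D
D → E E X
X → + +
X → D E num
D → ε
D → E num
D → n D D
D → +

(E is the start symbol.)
{ 'num' }

FIRST sets of the non-terminals involved (from the grammar, by fixed-point iteration):
  FIRST(E) = { 'num' }

To compute FIRST(E E), process the symbols left to right:
Symbol E is a non-terminal. Add FIRST(E) \ {ε} = { 'num' }
E is not nullable (ε ∉ FIRST(E)), so stop here.
FIRST(E E) = { 'num' }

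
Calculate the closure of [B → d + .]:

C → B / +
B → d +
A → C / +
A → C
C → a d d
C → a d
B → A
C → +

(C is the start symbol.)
{ [B → d + .] }

Start with: [B → d + .]
The dot is at the end, so nothing is added.

CLOSURE = { [B → d + .] }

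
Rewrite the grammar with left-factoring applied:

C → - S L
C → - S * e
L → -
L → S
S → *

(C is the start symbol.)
C → - S C'
C' → L
C' → * e
L → -
L → S
S → *

Left-factoring transforms A → αβ₁ | αβ₂ into A → αA' and A' → β₁ | β₂
(α is the longest common prefix among the alternatives). Repeat until
no nonterminal has two alternatives with a common prefix.

Round 1: C has alternatives sharing prefix '- S'. Introduce C': C → - S C'
  Add: C' → L
  Add: C' → * e

No remaining common prefixes — done.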